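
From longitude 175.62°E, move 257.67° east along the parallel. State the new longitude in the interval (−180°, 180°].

Start at +175.62°; shift +257.67° → +433.29°.
+433.29° lies outside (−180°, 180°]; subtract 360° → +73.29°.

73.29°E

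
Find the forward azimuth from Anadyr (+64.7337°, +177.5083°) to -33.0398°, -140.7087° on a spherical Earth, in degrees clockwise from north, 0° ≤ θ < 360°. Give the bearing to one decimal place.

145.0°

Δλ = -140.7087 − 177.5083 = -318.2170°; wrapped into (−180°, 180°]: 41.7830°.
θ = atan2( sin Δλ · cos φ₂ , cos φ₁ · sin φ₂ − sin φ₁ · cos φ₂ · cos Δλ )
  = atan2(0.55856, -0.79801) = 145.010° → normalised to [0°, 360°): 145.010°.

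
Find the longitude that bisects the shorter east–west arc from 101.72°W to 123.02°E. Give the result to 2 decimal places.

169.35°W

Signed shortest Δλ from -101.72° to +123.02° is -135.26°.
Midpoint longitude = -101.72° + (-135.26°)/2 = -101.72° − 67.63° = -169.35°.
(The naïve average (-101.72 + +123.02)/2 = 10.65° is on the wrong side of the globe.)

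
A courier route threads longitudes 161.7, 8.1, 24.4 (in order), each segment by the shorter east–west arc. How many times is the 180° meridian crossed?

0

Leg 1: +161.7° → +8.1°, shortest Δλ = -153.6° (west) — does not cross 180°.
Leg 2: +8.1° → +24.4°, shortest Δλ = 16.3° (east) — does not cross 180°.
Total crossings: 0.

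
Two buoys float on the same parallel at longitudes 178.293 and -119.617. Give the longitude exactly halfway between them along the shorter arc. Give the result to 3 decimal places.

Signed shortest Δλ from +178.293° to -119.617° is +62.090°.
Midpoint longitude = +178.293° + (+62.090°)/2 = +178.293° + 31.045° = +209.338°.
Normalise into (−180°, 180°]: -150.662°.
(The naïve average (+178.293 + -119.617)/2 = 29.338° is on the wrong side of the globe.)

-150.662°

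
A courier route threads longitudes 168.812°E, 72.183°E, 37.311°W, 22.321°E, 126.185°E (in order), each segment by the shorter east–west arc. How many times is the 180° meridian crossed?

0

Leg 1: +168.812° → +72.183°, shortest Δλ = -96.629° (west) — does not cross 180°.
Leg 2: +72.183° → -37.311°, shortest Δλ = -109.494° (west) — does not cross 180°.
Leg 3: -37.311° → +22.321°, shortest Δλ = 59.632° (east) — does not cross 180°.
Leg 4: +22.321° → +126.185°, shortest Δλ = 103.864° (east) — does not cross 180°.
Total crossings: 0.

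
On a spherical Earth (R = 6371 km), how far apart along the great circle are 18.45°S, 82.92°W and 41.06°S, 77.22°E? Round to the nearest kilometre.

Δλ = 77.22 − -82.92 = 160.14°.
Δφ = -41.06 − -18.45 = -22.61°.
a = sin²(Δφ/2) + cos φ₁ · cos φ₂ · sin²(Δλ/2) = 0.732424.
c = 2·atan2(√a, √(1−a)) = 2.05426 rad → d = 6371·c ≈ 13087.69 km.

13088 km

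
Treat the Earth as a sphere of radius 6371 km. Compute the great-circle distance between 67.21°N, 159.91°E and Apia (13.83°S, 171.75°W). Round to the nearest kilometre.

9301 km

Δλ = -171.75 − 159.91 = -331.66°; wrapped into (−180°, 180°]: 28.34°.
Δφ = -13.83 − 67.21 = -81.04°.
a = sin²(Δφ/2) + cos φ₁ · cos φ₂ · sin²(Δλ/2) = 0.444668.
c = 2·atan2(√a, √(1−a)) = 1.45990 rad → d = 6371·c ≈ 9301.05 km.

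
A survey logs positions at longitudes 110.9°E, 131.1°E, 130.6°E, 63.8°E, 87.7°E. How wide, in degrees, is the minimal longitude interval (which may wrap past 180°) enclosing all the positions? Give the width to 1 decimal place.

Sort the longitudes: +63.8°, +87.7°, +110.9°, +130.6°, +131.1°.
Eastward gaps between consecutive values (wrapping around): 23.9°, 23.2°, 19.7°, 0.5°, 292.7°.
Largest gap = 292.7° ⇒ minimal covering band is its complement: 360° − 292.7° = 67.3°.
Band runs from +63.8° eastward to +131.1°.

67.3°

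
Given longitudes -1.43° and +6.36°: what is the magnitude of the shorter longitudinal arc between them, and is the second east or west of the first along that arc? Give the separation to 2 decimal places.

Raw difference: 6.36 − -1.43 = 7.79°.
Normalise into (−180°, 180°]: 7.79° stays 7.79°.
Positive ⇒ the second point lies to the east; separation 7.79°.

7.79° east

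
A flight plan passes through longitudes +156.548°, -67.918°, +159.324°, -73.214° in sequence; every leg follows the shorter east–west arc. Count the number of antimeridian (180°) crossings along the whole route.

Leg 1: +156.548° → -67.918°, shortest Δλ = 135.534° (east) — crosses 180°.
Leg 2: -67.918° → +159.324°, shortest Δλ = -132.758° (west) — crosses 180°.
Leg 3: +159.324° → -73.214°, shortest Δλ = 127.462° (east) — crosses 180°.
Total crossings: 3.

3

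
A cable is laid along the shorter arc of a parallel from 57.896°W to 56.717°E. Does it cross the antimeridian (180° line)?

No

Signed shortest Δλ = ((56.717 − -57.896 + 180) mod 360) − 180 = 114.613°.
Going east by 114.613° from -57.896° reaches +56.717° without touching 180°.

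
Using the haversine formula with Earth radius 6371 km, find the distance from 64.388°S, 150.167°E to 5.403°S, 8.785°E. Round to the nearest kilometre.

Δλ = 8.785 − 150.167 = -141.382°.
Δφ = -5.403 − -64.388 = 58.985°.
a = sin²(Δφ/2) + cos φ₁ · cos φ₂ · sin²(Δλ/2) = 0.625669.
c = 2·atan2(√a, √(1−a)) = 1.82486 rad → d = 6371·c ≈ 11626.17 km.

11626 km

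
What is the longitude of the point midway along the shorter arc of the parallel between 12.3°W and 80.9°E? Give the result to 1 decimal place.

Signed shortest Δλ from -12.3° to +80.9° is +93.2°.
Midpoint longitude = -12.3° + (+93.2°)/2 = -12.3° + 46.6° = +34.3°.

34.3°E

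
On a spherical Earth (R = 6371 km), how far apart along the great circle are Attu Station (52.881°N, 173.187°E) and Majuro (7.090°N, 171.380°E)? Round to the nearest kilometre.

5094 km

Δλ = 171.380 − 173.187 = -1.807°.
Δφ = 7.090 − 52.881 = -45.791°.
a = sin²(Δφ/2) + cos φ₁ · cos φ₂ · sin²(Δλ/2) = 0.151510.
c = 2·atan2(√a, √(1−a)) = 0.79962 rad → d = 6371·c ≈ 5094.37 km.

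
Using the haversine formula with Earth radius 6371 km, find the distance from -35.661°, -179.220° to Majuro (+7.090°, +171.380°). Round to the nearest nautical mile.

2621 nmi

Δλ = 171.380 − -179.220 = 350.600°; wrapped into (−180°, 180°]: -9.400°.
Δφ = 7.090 − -35.661 = 42.751°.
a = sin²(Δφ/2) + cos φ₁ · cos φ₂ · sin²(Δλ/2) = 0.138258.
c = 2·atan2(√a, √(1−a)) = 0.76196 rad → d = 6371·c ≈ 4854.45 km ≈ 2621.19 nmi.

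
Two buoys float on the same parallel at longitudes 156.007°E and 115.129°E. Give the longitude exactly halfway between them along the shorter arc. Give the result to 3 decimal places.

Signed shortest Δλ from +156.007° to +115.129° is -40.878°.
Midpoint longitude = +156.007° + (-40.878°)/2 = +156.007° − 20.439° = +135.568°.

135.568°E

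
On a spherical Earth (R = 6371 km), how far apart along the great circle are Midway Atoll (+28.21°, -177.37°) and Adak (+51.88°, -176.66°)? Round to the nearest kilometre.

Δλ = -176.66 − -177.37 = 0.71°.
Δφ = 51.88 − 28.21 = 23.67°.
a = sin²(Δφ/2) + cos φ₁ · cos φ₂ · sin²(Δλ/2) = 0.042084.
c = 2·atan2(√a, √(1−a)) = 0.41322 rad → d = 6371·c ≈ 2632.65 km.

2633 km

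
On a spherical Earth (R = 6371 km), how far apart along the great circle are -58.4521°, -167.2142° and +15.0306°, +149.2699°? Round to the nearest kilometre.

Δλ = 149.2699 − -167.2142 = 316.4841°; wrapped into (−180°, 180°]: -43.5159°.
Δφ = 15.0306 − -58.4521 = 73.4827°.
a = sin²(Δφ/2) + cos φ₁ · cos φ₂ · sin²(Δλ/2) = 0.427282.
c = 2·atan2(√a, √(1−a)) = 1.42484 rad → d = 6371·c ≈ 9077.67 km.

9078 km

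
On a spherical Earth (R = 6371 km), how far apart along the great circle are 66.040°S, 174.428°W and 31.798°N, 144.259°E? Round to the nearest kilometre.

Δλ = 144.259 − -174.428 = 318.687°; wrapped into (−180°, 180°]: -41.313°.
Δφ = 31.798 − -66.040 = 97.838°.
a = sin²(Δφ/2) + cos φ₁ · cos φ₂ · sin²(Δλ/2) = 0.611137.
c = 2·atan2(√a, √(1−a)) = 1.79494 rad → d = 6371·c ≈ 11435.59 km.

11436 km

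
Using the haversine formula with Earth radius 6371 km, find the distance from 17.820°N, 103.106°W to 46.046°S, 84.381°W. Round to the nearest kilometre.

7348 km

Δλ = -84.381 − -103.106 = 18.725°.
Δφ = -46.046 − 17.820 = -63.866°.
a = sin²(Δφ/2) + cos φ₁ · cos φ₂ · sin²(Δλ/2) = 0.297251.
c = 2·atan2(√a, √(1−a)) = 1.15327 rad → d = 6371·c ≈ 7347.51 km.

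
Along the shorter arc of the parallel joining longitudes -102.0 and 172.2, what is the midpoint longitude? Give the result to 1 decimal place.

-144.9°

Signed shortest Δλ from -102.0° to +172.2° is -85.8°.
Midpoint longitude = -102.0° + (-85.8°)/2 = -102.0° − 42.9° = -144.9°.
(The naïve average (-102.0 + +172.2)/2 = 35.1° is on the wrong side of the globe.)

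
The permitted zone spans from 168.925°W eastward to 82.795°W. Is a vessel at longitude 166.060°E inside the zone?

Band width going east from -168.925° to -82.795°: ((-82.795 − -168.925) mod 360) = 86.130°.
Offset of +166.060° east of the west edge: ((166.060 − -168.925) mod 360) = 334.985°.
334.985° > 86.130° ⇒ outside.

No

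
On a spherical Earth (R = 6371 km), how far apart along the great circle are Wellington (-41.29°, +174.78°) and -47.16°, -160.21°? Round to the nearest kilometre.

2086 km

Δλ = -160.21 − 174.78 = -334.99°; wrapped into (−180°, 180°]: 25.01°.
Δφ = -47.16 − -41.29 = -5.87°.
a = sin²(Δφ/2) + cos φ₁ · cos φ₂ · sin²(Δλ/2) = 0.026574.
c = 2·atan2(√a, √(1−a)) = 0.32749 rad → d = 6371·c ≈ 2086.47 km.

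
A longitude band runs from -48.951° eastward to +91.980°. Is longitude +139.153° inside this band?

Band width going east from -48.951° to +91.980°: ((91.980 − -48.951) mod 360) = 140.931°.
Offset of +139.153° east of the west edge: ((139.153 − -48.951) mod 360) = 188.104°.
188.104° > 140.931° ⇒ outside.

No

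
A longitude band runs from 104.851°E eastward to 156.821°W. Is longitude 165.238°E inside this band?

Yes

Band width going east from +104.851° to -156.821°: ((-156.821 − 104.851) mod 360) = 98.328°.
Offset of +165.238° east of the west edge: ((165.238 − 104.851) mod 360) = 60.387°.
60.387° ≤ 98.328° ⇒ inside.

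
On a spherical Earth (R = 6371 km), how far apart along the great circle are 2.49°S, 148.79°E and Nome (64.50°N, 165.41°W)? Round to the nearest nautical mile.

4497 nmi

Δλ = -165.41 − 148.79 = -314.20°; wrapped into (−180°, 180°]: 45.80°.
Δφ = 64.50 − -2.49 = 66.99°.
a = sin²(Δφ/2) + cos φ₁ · cos φ₂ · sin²(Δλ/2) = 0.369679.
c = 2·atan2(√a, √(1−a)) = 1.30711 rad → d = 6371·c ≈ 8327.60 km ≈ 4496.54 nmi.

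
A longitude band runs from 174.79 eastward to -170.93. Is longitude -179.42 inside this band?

Yes

Band width going east from +174.79° to -170.93°: ((-170.93 − 174.79) mod 360) = 14.28°.
Offset of -179.42° east of the west edge: ((-179.42 − 174.79) mod 360) = 5.79°.
5.79° ≤ 14.28° ⇒ inside.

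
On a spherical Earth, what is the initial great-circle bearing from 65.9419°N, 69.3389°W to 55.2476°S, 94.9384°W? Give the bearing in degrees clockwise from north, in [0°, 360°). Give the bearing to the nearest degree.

197°

Δλ = -94.9384 − -69.3389 = -25.5995°.
θ = atan2( sin Δλ · cos φ₂ , cos φ₁ · sin φ₂ − sin φ₁ · cos φ₂ · cos Δλ )
  = atan2(-0.24630, -0.80436) = -162.975° → normalised to [0°, 360°): 197.025°.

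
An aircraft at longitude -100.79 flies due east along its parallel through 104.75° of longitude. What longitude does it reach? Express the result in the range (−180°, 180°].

Start at -100.79°; shift +104.75° → +3.96°.
+3.96° already lies in (−180°, 180°].

+3.96°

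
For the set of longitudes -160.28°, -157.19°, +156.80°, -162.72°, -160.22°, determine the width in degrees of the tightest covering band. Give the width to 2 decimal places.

46.01°

Sort the longitudes: -162.72°, -160.28°, -160.22°, -157.19°, +156.80°.
Eastward gaps between consecutive values (wrapping around): 2.44°, 0.06°, 3.03°, 313.99°, 40.48°.
Largest gap = 313.99° ⇒ minimal covering band is its complement: 360° − 313.99° = 46.01°.
Band runs from +156.80° eastward to -157.19°, crossing the antimeridian.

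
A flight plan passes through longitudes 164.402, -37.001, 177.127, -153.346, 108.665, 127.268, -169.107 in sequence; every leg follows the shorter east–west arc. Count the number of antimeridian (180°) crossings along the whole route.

5

Leg 1: +164.402° → -37.001°, shortest Δλ = 158.597° (east) — crosses 180°.
Leg 2: -37.001° → +177.127°, shortest Δλ = -145.872° (west) — crosses 180°.
Leg 3: +177.127° → -153.346°, shortest Δλ = 29.527° (east) — crosses 180°.
Leg 4: -153.346° → +108.665°, shortest Δλ = -97.989° (west) — crosses 180°.
Leg 5: +108.665° → +127.268°, shortest Δλ = 18.603° (east) — does not cross 180°.
Leg 6: +127.268° → -169.107°, shortest Δλ = 63.625° (east) — crosses 180°.
Total crossings: 5.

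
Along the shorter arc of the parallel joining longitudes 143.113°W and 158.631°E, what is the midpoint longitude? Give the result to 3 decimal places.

172.241°W

Signed shortest Δλ from -143.113° to +158.631° is -58.256°.
Midpoint longitude = -143.113° + (-58.256°)/2 = -143.113° − 29.128° = -172.241°.
(The naïve average (-143.113 + +158.631)/2 = 7.759° is on the wrong side of the globe.)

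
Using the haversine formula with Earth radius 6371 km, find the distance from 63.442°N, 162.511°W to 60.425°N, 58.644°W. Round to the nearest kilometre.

Δλ = -58.644 − -162.511 = 103.867°.
Δφ = 60.425 − 63.442 = -3.017°.
a = sin²(Δφ/2) + cos φ₁ · cos φ₂ · sin²(Δλ/2) = 0.137474.
c = 2·atan2(√a, √(1−a)) = 0.75969 rad → d = 6371·c ≈ 4839.96 km.

4840 km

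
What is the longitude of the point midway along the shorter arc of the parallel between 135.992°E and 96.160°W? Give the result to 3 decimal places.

160.084°W

Signed shortest Δλ from +135.992° to -96.160° is +127.848°.
Midpoint longitude = +135.992° + (+127.848°)/2 = +135.992° + 63.924° = +199.916°.
Normalise into (−180°, 180°]: -160.084°.
(The naïve average (+135.992 + -96.160)/2 = 19.916° is on the wrong side of the globe.)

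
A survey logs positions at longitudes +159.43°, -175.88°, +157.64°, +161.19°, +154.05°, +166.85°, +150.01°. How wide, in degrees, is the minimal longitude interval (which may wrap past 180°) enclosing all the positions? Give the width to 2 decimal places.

Sort the longitudes: -175.88°, +150.01°, +154.05°, +157.64°, +159.43°, +161.19°, +166.85°.
Eastward gaps between consecutive values (wrapping around): 325.89°, 4.04°, 3.59°, 1.79°, 1.76°, 5.66°, 17.27°.
Largest gap = 325.89° ⇒ minimal covering band is its complement: 360° − 325.89° = 34.11°.
Band runs from +150.01° eastward to -175.88°, crossing the antimeridian.

34.11°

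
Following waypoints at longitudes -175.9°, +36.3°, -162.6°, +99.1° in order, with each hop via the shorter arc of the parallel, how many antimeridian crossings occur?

Leg 1: -175.9° → +36.3°, shortest Δλ = -147.8° (west) — crosses 180°.
Leg 2: +36.3° → -162.6°, shortest Δλ = 161.1° (east) — crosses 180°.
Leg 3: -162.6° → +99.1°, shortest Δλ = -98.3° (west) — crosses 180°.
Total crossings: 3.

3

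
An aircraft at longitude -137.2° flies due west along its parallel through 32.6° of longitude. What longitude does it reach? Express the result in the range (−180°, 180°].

Start at -137.2°; shift −32.6° → -169.8°.
-169.8° already lies in (−180°, 180°].

-169.8°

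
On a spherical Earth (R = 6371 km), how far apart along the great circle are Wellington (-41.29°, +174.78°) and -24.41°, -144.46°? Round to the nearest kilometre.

4195 km

Δλ = -144.46 − 174.78 = -319.24°; wrapped into (−180°, 180°]: 40.76°.
Δφ = -24.41 − -41.29 = 16.88°.
a = sin²(Δφ/2) + cos φ₁ · cos φ₂ · sin²(Δλ/2) = 0.104520.
c = 2·atan2(√a, √(1−a)) = 0.65842 rad → d = 6371·c ≈ 4194.80 km.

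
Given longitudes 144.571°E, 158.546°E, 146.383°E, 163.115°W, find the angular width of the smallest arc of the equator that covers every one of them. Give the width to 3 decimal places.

52.314°

Sort the longitudes: -163.115°, +144.571°, +146.383°, +158.546°.
Eastward gaps between consecutive values (wrapping around): 307.686°, 1.812°, 12.163°, 38.339°.
Largest gap = 307.686° ⇒ minimal covering band is its complement: 360° − 307.686° = 52.314°.
Band runs from +144.571° eastward to -163.115°, crossing the antimeridian.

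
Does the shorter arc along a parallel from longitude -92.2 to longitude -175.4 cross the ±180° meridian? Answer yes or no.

No

Signed shortest Δλ = ((-175.4 − -92.2 + 180) mod 360) − 180 = -83.2°.
Going west by 83.2° from -92.2° reaches -175.4° without touching 180°.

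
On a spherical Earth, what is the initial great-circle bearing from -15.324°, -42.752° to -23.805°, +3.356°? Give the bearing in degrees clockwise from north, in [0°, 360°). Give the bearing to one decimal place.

108.6°

Δλ = 3.356 − -42.752 = 46.108°.
θ = atan2( sin Δλ · cos φ₂ , cos φ₁ · sin φ₂ − sin φ₁ · cos φ₂ · cos Δλ )
  = atan2(0.65934, -0.22164) = 108.580° → normalised to [0°, 360°): 108.580°.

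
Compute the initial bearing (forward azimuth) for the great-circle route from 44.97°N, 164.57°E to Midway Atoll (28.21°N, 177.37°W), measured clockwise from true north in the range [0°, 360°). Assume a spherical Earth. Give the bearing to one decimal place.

133.3°

Δλ = -177.37 − 164.57 = -341.94°; wrapped into (−180°, 180°]: 18.06°.
θ = atan2( sin Δλ · cos φ₂ , cos φ₁ · sin φ₂ − sin φ₁ · cos φ₂ · cos Δλ )
  = atan2(0.27319, -0.25768) = 133.327° → normalised to [0°, 360°): 133.327°.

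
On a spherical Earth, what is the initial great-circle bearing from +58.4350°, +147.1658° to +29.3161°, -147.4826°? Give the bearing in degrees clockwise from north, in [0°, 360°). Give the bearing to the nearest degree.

94°

Δλ = -147.4826 − 147.1658 = -294.6484°; wrapped into (−180°, 180°]: 65.3516°.
θ = atan2( sin Δλ · cos φ₂ , cos φ₁ · sin φ₂ − sin φ₁ · cos φ₂ · cos Δλ )
  = atan2(0.79248, -0.05353) = 93.865° → normalised to [0°, 360°): 93.865°.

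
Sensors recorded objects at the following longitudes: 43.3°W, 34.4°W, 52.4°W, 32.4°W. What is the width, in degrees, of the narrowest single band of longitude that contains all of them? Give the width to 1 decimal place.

20.0°

Sort the longitudes: -52.4°, -43.3°, -34.4°, -32.4°.
Eastward gaps between consecutive values (wrapping around): 9.1°, 8.9°, 2.0°, 340.0°.
Largest gap = 340.0° ⇒ minimal covering band is its complement: 360° − 340.0° = 20.0°.
Band runs from -52.4° eastward to -32.4°.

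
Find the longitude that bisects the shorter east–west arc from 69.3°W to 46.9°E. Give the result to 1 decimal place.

11.2°W

Signed shortest Δλ from -69.3° to +46.9° is +116.2°.
Midpoint longitude = -69.3° + (+116.2°)/2 = -69.3° + 58.1° = -11.2°.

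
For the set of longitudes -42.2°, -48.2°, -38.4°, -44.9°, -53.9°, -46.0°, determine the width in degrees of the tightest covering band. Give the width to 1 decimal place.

Sort the longitudes: -53.9°, -48.2°, -46.0°, -44.9°, -42.2°, -38.4°.
Eastward gaps between consecutive values (wrapping around): 5.7°, 2.2°, 1.1°, 2.7°, 3.8°, 344.5°.
Largest gap = 344.5° ⇒ minimal covering band is its complement: 360° − 344.5° = 15.5°.
Band runs from -53.9° eastward to -38.4°.

15.5°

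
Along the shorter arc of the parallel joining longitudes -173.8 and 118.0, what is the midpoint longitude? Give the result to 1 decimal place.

+152.1°

Signed shortest Δλ from -173.8° to +118.0° is -68.2°.
Midpoint longitude = -173.8° + (-68.2°)/2 = -173.8° − 34.1° = -207.9°.
Normalise into (−180°, 180°]: +152.1°.
(The naïve average (-173.8 + +118.0)/2 = -27.9° is on the wrong side of the globe.)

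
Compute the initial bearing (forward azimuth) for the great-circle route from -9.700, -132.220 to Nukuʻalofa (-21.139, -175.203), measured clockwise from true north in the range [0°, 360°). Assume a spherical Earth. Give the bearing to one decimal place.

Δλ = -175.203 − -132.220 = -42.983°.
θ = atan2( sin Δλ · cos φ₂ , cos φ₁ · sin φ₂ − sin φ₁ · cos φ₂ · cos Δλ )
  = atan2(-0.63590, -0.24051) = -110.718° → normalised to [0°, 360°): 249.282°.

249.3°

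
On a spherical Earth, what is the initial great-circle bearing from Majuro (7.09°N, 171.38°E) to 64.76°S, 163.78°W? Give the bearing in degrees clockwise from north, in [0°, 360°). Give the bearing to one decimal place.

Δλ = -163.78 − 171.38 = -335.16°; wrapped into (−180°, 180°]: 24.84°.
θ = atan2( sin Δλ · cos φ₂ , cos φ₁ · sin φ₂ − sin φ₁ · cos φ₂ · cos Δλ )
  = atan2(0.17913, -0.94538) = 169.271° → normalised to [0°, 360°): 169.271°.

169.3°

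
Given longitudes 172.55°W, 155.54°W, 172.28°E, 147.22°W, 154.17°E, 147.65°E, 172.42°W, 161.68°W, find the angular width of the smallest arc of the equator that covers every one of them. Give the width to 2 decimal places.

Sort the longitudes: -172.55°, -172.42°, -161.68°, -155.54°, -147.22°, +147.65°, +154.17°, +172.28°.
Eastward gaps between consecutive values (wrapping around): 0.13°, 10.74°, 6.14°, 8.32°, 294.87°, 6.52°, 18.11°, 15.17°.
Largest gap = 294.87° ⇒ minimal covering band is its complement: 360° − 294.87° = 65.13°.
Band runs from +147.65° eastward to -147.22°, crossing the antimeridian.

65.13°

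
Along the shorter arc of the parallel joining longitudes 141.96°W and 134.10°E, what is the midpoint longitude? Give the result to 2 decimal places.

176.07°E

Signed shortest Δλ from -141.96° to +134.10° is -83.94°.
Midpoint longitude = -141.96° + (-83.94°)/2 = -141.96° − 41.97° = -183.93°.
Normalise into (−180°, 180°]: +176.07°.
(The naïve average (-141.96 + +134.10)/2 = -3.93° is on the wrong side of the globe.)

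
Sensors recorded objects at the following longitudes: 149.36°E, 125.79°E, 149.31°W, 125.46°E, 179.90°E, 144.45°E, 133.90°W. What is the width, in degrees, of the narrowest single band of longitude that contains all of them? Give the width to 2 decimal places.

100.64°

Sort the longitudes: -149.31°, -133.90°, +125.46°, +125.79°, +144.45°, +149.36°, +179.90°.
Eastward gaps between consecutive values (wrapping around): 15.41°, 259.36°, 0.33°, 18.66°, 4.91°, 30.54°, 30.79°.
Largest gap = 259.36° ⇒ minimal covering band is its complement: 360° − 259.36° = 100.64°.
Band runs from +125.46° eastward to -133.90°, crossing the antimeridian.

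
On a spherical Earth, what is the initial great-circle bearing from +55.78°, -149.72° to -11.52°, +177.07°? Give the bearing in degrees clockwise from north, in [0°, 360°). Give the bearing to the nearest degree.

Δλ = 177.07 − -149.72 = 326.79°; wrapped into (−180°, 180°]: -33.21°.
θ = atan2( sin Δλ · cos φ₂ , cos φ₁ · sin φ₂ − sin φ₁ · cos φ₂ · cos Δλ )
  = atan2(-0.53668, -0.79020) = -145.817° → normalised to [0°, 360°): 214.183°.

214°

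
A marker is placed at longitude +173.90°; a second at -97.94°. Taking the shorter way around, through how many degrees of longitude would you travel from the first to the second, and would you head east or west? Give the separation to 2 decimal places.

88.16° east

Raw difference: -97.94 − 173.90 = -271.84°.
Normalise into (−180°, 180°]: -271.84° + 360° = 88.16°.
Positive ⇒ the second point lies to the east; separation 88.16°.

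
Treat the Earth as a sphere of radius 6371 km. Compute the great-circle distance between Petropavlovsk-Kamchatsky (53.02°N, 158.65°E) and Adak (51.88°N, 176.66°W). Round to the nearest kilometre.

Δλ = -176.66 − 158.65 = -335.31°; wrapped into (−180°, 180°]: 24.69°.
Δφ = 51.88 − 53.02 = -1.14°.
a = sin²(Δφ/2) + cos φ₁ · cos φ₂ · sin²(Δλ/2) = 0.017072.
c = 2·atan2(√a, √(1−a)) = 0.26207 rad → d = 6371·c ≈ 1669.66 km.

1670 km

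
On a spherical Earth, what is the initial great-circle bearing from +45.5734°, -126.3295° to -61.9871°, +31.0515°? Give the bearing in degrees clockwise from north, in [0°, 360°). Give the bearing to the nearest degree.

Δλ = 31.0515 − -126.3295 = 157.3810°.
θ = atan2( sin Δλ · cos φ₂ , cos φ₁ · sin φ₂ − sin φ₁ · cos φ₂ · cos Δλ )
  = atan2(0.18064, -0.30837) = 149.639° → normalised to [0°, 360°): 149.639°.

150°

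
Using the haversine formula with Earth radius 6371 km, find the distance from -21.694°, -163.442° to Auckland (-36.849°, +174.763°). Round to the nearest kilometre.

Δλ = 174.763 − -163.442 = 338.205°; wrapped into (−180°, 180°]: -21.795°.
Δφ = -36.849 − -21.694 = -15.155°.
a = sin²(Δφ/2) + cos φ₁ · cos φ₂ · sin²(Δλ/2) = 0.043964.
c = 2·atan2(√a, √(1−a)) = 0.42249 rad → d = 6371·c ≈ 2691.66 km.

2692 km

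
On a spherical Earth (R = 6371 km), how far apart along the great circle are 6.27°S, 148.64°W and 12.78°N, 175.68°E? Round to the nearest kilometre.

4475 km

Δλ = 175.68 − -148.64 = 324.32°; wrapped into (−180°, 180°]: -35.68°.
Δφ = 12.78 − -6.27 = 19.05°.
a = sin²(Δφ/2) + cos φ₁ · cos φ₂ · sin²(Δλ/2) = 0.118367.
c = 2·atan2(√a, √(1−a)) = 0.70244 rad → d = 6371·c ≈ 4475.26 km.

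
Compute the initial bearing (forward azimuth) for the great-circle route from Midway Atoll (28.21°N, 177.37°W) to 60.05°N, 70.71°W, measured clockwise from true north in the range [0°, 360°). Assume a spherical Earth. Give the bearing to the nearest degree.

Δλ = -70.71 − -177.37 = 106.66°.
θ = atan2( sin Δλ · cos φ₂ , cos φ₁ · sin φ₂ − sin φ₁ · cos φ₂ · cos Δλ )
  = atan2(0.47829, 0.83120) = 29.917° → normalised to [0°, 360°): 29.917°.

30°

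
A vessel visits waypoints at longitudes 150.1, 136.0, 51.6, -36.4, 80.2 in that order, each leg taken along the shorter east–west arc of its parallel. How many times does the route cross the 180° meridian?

0

Leg 1: +150.1° → +136.0°, shortest Δλ = -14.1° (west) — does not cross 180°.
Leg 2: +136.0° → +51.6°, shortest Δλ = -84.4° (west) — does not cross 180°.
Leg 3: +51.6° → -36.4°, shortest Δλ = -88.0° (west) — does not cross 180°.
Leg 4: -36.4° → +80.2°, shortest Δλ = 116.6° (east) — does not cross 180°.
Total crossings: 0.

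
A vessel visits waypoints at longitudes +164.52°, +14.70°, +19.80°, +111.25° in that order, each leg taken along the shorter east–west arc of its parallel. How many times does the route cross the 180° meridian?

0

Leg 1: +164.52° → +14.70°, shortest Δλ = -149.82° (west) — does not cross 180°.
Leg 2: +14.70° → +19.80°, shortest Δλ = 5.1° (east) — does not cross 180°.
Leg 3: +19.80° → +111.25°, shortest Δλ = 91.45° (east) — does not cross 180°.
Total crossings: 0.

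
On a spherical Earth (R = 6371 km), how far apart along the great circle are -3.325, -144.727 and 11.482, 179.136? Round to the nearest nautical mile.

2334 nmi

Δλ = 179.136 − -144.727 = 323.863°; wrapped into (−180°, 180°]: -36.137°.
Δφ = 11.482 − -3.325 = 14.807°.
a = sin²(Δφ/2) + cos φ₁ · cos φ₂ · sin²(Δλ/2) = 0.110715.
c = 2·atan2(√a, √(1−a)) = 0.67841 rad → d = 6371·c ≈ 4322.18 km ≈ 2333.79 nmi.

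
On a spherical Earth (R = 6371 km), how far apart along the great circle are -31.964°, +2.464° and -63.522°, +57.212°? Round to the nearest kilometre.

5137 km

Δλ = 57.212 − 2.464 = 54.748°.
Δφ = -63.522 − -31.964 = -31.558°.
a = sin²(Δφ/2) + cos φ₁ · cos φ₂ · sin²(Δλ/2) = 0.153912.
c = 2·atan2(√a, √(1−a)) = 0.80630 rad → d = 6371·c ≈ 5136.92 km.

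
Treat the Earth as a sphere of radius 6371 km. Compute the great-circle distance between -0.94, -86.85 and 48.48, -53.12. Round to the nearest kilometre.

6381 km

Δλ = -53.12 − -86.85 = 33.73°.
Δφ = 48.48 − -0.94 = 49.42°.
a = sin²(Δφ/2) + cos φ₁ · cos φ₂ · sin²(Δλ/2) = 0.230531.
c = 2·atan2(√a, √(1−a)) = 1.00162 rad → d = 6371·c ≈ 6381.33 km.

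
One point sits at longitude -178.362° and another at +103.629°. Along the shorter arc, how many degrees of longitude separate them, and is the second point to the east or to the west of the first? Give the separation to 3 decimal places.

78.009° west

Raw difference: 103.629 − -178.362 = 281.991°.
Normalise into (−180°, 180°]: 281.991° − 360° = -78.009°.
Negative ⇒ the second point lies to the west; separation 78.009°.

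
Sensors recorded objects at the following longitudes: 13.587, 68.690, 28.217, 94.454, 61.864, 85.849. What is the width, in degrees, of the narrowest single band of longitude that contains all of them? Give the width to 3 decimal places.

80.867°

Sort the longitudes: +13.587°, +28.217°, +61.864°, +68.690°, +85.849°, +94.454°.
Eastward gaps between consecutive values (wrapping around): 14.630°, 33.647°, 6.826°, 17.159°, 8.605°, 279.133°.
Largest gap = 279.133° ⇒ minimal covering band is its complement: 360° − 279.133° = 80.867°.
Band runs from +13.587° eastward to +94.454°.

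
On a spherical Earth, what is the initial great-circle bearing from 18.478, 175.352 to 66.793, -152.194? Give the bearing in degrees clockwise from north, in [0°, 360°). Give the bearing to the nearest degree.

15°

Δλ = -152.194 − 175.352 = -327.546°; wrapped into (−180°, 180°]: 32.454°.
θ = atan2( sin Δλ · cos φ₂ , cos φ₁ · sin φ₂ − sin φ₁ · cos φ₂ · cos Δλ )
  = atan2(0.21146, 0.76632) = 15.426° → normalised to [0°, 360°): 15.426°.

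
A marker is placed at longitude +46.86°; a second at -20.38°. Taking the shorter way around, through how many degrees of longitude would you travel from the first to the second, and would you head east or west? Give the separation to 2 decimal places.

Raw difference: -20.38 − 46.86 = -67.24°.
Normalise into (−180°, 180°]: -67.24° stays -67.24°.
Negative ⇒ the second point lies to the west; separation 67.24°.

67.24° west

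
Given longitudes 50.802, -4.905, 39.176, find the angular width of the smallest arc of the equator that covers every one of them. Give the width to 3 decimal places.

Sort the longitudes: -4.905°, +39.176°, +50.802°.
Eastward gaps between consecutive values (wrapping around): 44.081°, 11.626°, 304.293°.
Largest gap = 304.293° ⇒ minimal covering band is its complement: 360° − 304.293° = 55.707°.
Band runs from -4.905° eastward to +50.802°.

55.707°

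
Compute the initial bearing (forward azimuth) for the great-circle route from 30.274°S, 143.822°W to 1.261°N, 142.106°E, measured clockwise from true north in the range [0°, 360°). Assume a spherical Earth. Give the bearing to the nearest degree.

Δλ = 142.106 − -143.822 = 285.928°; wrapped into (−180°, 180°]: -74.072°.
θ = atan2( sin Δλ · cos φ₂ , cos φ₁ · sin φ₂ − sin φ₁ · cos φ₂ · cos Δλ )
  = atan2(-0.96137, 0.15732) = -80.706° → normalised to [0°, 360°): 279.294°.

279°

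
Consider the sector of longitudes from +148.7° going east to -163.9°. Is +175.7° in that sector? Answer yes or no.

Yes

Band width going east from +148.7° to -163.9°: ((-163.9 − 148.7) mod 360) = 47.4°.
Offset of +175.7° east of the west edge: ((175.7 − 148.7) mod 360) = 27.0°.
27.0° ≤ 47.4° ⇒ inside.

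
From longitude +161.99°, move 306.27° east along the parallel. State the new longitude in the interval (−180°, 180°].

Start at +161.99°; shift +306.27° → +468.26°.
+468.26° lies outside (−180°, 180°]; subtract 360° → +108.26°.

+108.26°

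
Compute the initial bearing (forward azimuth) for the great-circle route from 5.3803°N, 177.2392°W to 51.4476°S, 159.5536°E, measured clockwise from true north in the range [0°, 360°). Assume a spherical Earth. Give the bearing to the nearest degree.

196°

Δλ = 159.5536 − -177.2392 = 336.7928°; wrapped into (−180°, 180°]: -23.2072°.
θ = atan2( sin Δλ · cos φ₂ , cos φ₁ · sin φ₂ − sin φ₁ · cos φ₂ · cos Δλ )
  = atan2(-0.24559, -0.83230) = -163.560° → normalised to [0°, 360°): 196.440°.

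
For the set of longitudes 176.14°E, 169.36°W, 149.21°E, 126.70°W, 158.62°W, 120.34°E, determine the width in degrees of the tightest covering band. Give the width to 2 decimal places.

Sort the longitudes: -169.36°, -158.62°, -126.70°, +120.34°, +149.21°, +176.14°.
Eastward gaps between consecutive values (wrapping around): 10.74°, 31.92°, 247.04°, 28.87°, 26.93°, 14.50°.
Largest gap = 247.04° ⇒ minimal covering band is its complement: 360° − 247.04° = 112.96°.
Band runs from +120.34° eastward to -126.70°, crossing the antimeridian.

112.96°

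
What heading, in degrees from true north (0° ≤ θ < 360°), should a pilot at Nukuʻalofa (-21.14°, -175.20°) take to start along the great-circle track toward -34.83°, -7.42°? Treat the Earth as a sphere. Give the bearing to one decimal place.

168.1°

Δλ = -7.42 − -175.20 = 167.78°.
θ = atan2( sin Δλ · cos φ₂ , cos φ₁ · sin φ₂ − sin φ₁ · cos φ₂ · cos Δλ )
  = atan2(0.17375, -0.82204) = 168.066° → normalised to [0°, 360°): 168.066°.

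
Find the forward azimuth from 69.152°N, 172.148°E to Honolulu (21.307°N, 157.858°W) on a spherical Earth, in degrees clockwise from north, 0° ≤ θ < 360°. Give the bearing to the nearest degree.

143°

Δλ = -157.858 − 172.148 = -330.006°; wrapped into (−180°, 180°]: 29.994°.
θ = atan2( sin Δλ · cos φ₂ , cos φ₁ · sin φ₂ − sin φ₁ · cos φ₂ · cos Δλ )
  = atan2(0.46574, -0.62473) = 143.295° → normalised to [0°, 360°): 143.295°.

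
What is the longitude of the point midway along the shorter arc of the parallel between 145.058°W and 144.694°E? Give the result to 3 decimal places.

Signed shortest Δλ from -145.058° to +144.694° is -70.248°.
Midpoint longitude = -145.058° + (-70.248°)/2 = -145.058° − 35.124° = -180.182°.
Normalise into (−180°, 180°]: +179.818°.
(The naïve average (-145.058 + +144.694)/2 = -0.182° is on the wrong side of the globe.)

179.818°E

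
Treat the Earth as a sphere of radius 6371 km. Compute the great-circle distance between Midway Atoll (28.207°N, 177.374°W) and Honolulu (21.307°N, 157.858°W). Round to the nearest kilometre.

Δλ = -157.858 − -177.374 = 19.516°.
Δφ = 21.307 − 28.207 = -6.900°.
a = sin²(Δφ/2) + cos φ₁ · cos φ₂ · sin²(Δλ/2) = 0.027206.
c = 2·atan2(√a, √(1−a)) = 0.33140 rad → d = 6371·c ≈ 2111.33 km.

2111 km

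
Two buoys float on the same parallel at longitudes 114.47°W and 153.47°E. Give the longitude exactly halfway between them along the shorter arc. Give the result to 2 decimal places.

160.50°W

Signed shortest Δλ from -114.47° to +153.47° is -92.06°.
Midpoint longitude = -114.47° + (-92.06°)/2 = -114.47° − 46.03° = -160.50°.
(The naïve average (-114.47 + +153.47)/2 = 19.5° is on the wrong side of the globe.)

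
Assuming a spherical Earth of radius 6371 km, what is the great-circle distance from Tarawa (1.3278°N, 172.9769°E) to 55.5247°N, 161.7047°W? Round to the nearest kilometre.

6444 km

Δλ = -161.7047 − 172.9769 = -334.6816°; wrapped into (−180°, 180°]: 25.3184°.
Δφ = 55.5247 − 1.3278 = 54.1969°.
a = sin²(Δφ/2) + cos φ₁ · cos φ₂ · sin²(Δλ/2) = 0.234678.
c = 2·atan2(√a, √(1−a)) = 1.01144 rad → d = 6371·c ≈ 6443.86 km.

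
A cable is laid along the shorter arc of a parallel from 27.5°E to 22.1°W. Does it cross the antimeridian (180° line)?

No

Signed shortest Δλ = ((-22.1 − 27.5 + 180) mod 360) − 180 = -49.6°.
Going west by 49.6° from +27.5° reaches -22.1° without touching 180°.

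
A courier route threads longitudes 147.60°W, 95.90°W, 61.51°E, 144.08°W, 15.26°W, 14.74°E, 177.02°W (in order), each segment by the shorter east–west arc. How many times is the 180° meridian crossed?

Leg 1: -147.60° → -95.90°, shortest Δλ = 51.7° (east) — does not cross 180°.
Leg 2: -95.90° → +61.51°, shortest Δλ = 157.41° (east) — does not cross 180°.
Leg 3: +61.51° → -144.08°, shortest Δλ = 154.41° (east) — crosses 180°.
Leg 4: -144.08° → -15.26°, shortest Δλ = 128.82° (east) — does not cross 180°.
Leg 5: -15.26° → +14.74°, shortest Δλ = 30.0° (east) — does not cross 180°.
Leg 6: +14.74° → -177.02°, shortest Δλ = 168.24° (east) — crosses 180°.
Total crossings: 2.

2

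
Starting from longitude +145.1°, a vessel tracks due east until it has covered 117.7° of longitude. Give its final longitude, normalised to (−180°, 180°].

Start at +145.1°; shift +117.7° → +262.8°.
+262.8° lies outside (−180°, 180°]; subtract 360° → -97.2°.

-97.2°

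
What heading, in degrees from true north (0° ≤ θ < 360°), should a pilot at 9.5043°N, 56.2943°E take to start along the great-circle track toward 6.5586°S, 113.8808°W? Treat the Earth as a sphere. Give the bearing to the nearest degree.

286°

Δλ = -113.8808 − 56.2943 = -170.1751°.
θ = atan2( sin Δλ · cos φ₂ , cos φ₁ · sin φ₂ − sin φ₁ · cos φ₂ · cos Δλ )
  = atan2(-0.16952, 0.04898) = -73.883° → normalised to [0°, 360°): 286.117°.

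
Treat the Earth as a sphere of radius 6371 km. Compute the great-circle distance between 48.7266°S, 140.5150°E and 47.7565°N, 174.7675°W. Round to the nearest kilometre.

Δλ = -174.7675 − 140.5150 = -315.2825°; wrapped into (−180°, 180°]: 44.7175°.
Δφ = 47.7565 − -48.7266 = 96.4831°.
a = sin²(Δφ/2) + cos φ₁ · cos φ₂ · sin²(Δλ/2) = 0.620629.
c = 2·atan2(√a, √(1−a)) = 1.81446 rad → d = 6371·c ≈ 11559.91 km.

11560 km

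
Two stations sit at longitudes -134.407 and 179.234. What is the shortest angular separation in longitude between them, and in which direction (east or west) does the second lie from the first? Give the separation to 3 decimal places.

Raw difference: 179.234 − -134.407 = 313.641°.
Normalise into (−180°, 180°]: 313.641° − 360° = -46.359°.
Negative ⇒ the second point lies to the west; separation 46.359°.

46.359° west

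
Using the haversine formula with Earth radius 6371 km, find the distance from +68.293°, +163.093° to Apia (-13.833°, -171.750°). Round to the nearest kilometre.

Δλ = -171.750 − 163.093 = -334.843°; wrapped into (−180°, 180°]: 25.157°.
Δφ = -13.833 − 68.293 = -82.126°.
a = sin²(Δφ/2) + cos φ₁ · cos φ₂ · sin²(Δλ/2) = 0.448535.
c = 2·atan2(√a, √(1−a)) = 1.46768 rad → d = 6371·c ≈ 9350.61 km.

9351 km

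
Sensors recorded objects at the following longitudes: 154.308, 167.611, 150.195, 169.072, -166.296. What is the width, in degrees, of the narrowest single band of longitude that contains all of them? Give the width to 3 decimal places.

43.509°

Sort the longitudes: -166.296°, +150.195°, +154.308°, +167.611°, +169.072°.
Eastward gaps between consecutive values (wrapping around): 316.491°, 4.113°, 13.303°, 1.461°, 24.632°.
Largest gap = 316.491° ⇒ minimal covering band is its complement: 360° − 316.491° = 43.509°.
Band runs from +150.195° eastward to -166.296°, crossing the antimeridian.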